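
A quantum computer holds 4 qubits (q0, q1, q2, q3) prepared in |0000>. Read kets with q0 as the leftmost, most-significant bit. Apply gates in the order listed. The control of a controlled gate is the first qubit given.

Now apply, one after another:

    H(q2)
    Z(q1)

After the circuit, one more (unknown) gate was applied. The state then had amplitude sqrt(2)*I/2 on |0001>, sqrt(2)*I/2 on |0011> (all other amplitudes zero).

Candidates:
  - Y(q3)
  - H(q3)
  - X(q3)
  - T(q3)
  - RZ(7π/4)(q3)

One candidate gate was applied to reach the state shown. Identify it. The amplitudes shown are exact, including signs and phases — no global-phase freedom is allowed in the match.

It was Y(q3) that produced the state shown.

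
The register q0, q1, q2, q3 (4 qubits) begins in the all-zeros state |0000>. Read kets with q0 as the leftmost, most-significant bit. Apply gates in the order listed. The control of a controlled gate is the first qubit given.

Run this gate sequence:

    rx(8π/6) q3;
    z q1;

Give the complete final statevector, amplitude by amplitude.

The resulting statevector has amplitude -1/2 on |0000>, -sqrt(3)*I/2 on |0001>, and 0 on every other basis state.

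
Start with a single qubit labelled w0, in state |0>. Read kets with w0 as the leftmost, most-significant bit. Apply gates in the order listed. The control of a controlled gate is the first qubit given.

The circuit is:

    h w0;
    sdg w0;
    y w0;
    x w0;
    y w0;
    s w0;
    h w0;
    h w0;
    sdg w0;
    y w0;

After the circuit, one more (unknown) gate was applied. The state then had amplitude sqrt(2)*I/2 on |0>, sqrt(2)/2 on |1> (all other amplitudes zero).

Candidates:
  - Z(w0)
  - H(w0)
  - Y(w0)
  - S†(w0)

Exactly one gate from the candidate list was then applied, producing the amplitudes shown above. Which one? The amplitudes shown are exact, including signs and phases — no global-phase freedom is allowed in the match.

The unique candidate consistent with the amplitudes is Z(w0). Key observation: gates 5-10 undo each other exactly, leaving only the rest of the circuit to track.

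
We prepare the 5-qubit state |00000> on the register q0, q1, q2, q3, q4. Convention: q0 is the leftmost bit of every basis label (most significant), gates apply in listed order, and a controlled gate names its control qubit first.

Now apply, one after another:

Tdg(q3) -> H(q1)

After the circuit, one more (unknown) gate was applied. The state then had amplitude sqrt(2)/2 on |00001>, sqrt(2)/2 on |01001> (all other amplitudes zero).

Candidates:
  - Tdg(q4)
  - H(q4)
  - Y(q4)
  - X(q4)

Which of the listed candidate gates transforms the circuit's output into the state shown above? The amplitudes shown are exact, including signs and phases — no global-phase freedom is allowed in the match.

The applied gate was X(q4).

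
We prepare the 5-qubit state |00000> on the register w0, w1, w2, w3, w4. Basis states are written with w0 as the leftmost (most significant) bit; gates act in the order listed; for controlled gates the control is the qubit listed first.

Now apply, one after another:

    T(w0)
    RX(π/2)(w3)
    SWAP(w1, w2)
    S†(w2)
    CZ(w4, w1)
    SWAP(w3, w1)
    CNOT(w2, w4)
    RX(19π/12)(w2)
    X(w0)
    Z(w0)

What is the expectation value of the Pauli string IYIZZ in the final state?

The observable IYIZZ averages to -1.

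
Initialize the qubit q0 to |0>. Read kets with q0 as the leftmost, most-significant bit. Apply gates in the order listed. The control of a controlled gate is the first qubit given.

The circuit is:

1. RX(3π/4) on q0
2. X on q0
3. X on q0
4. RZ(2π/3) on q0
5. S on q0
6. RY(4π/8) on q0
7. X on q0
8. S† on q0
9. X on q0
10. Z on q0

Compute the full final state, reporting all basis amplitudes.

The final amplitudes are sqrt(2)*(-sqrt(2 - sqrt(2)) + sqrt(sqrt(2) + 2)*exp(2*I*pi/3))*exp(I*pi/6)/4 on |0>, sqrt(2)*(sqrt(2 - sqrt(2)) + sqrt(sqrt(2) + 2)*exp(2*I*pi/3))*exp(2*I*pi/3)/4 on |1>. Key observation: the block from step 2 through step 3 cancels to the identity and can be dropped.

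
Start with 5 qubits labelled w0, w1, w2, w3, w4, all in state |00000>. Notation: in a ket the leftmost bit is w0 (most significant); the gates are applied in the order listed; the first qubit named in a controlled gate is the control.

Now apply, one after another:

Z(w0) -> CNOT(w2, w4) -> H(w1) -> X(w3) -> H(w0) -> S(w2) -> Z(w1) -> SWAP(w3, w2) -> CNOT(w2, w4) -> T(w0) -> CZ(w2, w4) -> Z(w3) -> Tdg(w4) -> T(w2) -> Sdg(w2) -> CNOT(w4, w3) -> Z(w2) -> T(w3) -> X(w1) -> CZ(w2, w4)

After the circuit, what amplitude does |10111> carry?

The amplitude on |10111> is 1/2.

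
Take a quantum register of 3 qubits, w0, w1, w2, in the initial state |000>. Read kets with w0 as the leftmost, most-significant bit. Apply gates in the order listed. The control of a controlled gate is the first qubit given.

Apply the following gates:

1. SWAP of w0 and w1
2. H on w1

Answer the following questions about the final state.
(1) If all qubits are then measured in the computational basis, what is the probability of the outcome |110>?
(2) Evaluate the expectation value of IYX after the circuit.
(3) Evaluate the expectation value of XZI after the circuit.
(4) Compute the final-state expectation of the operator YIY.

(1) A full measurement returns |110> with probability 0.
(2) The expectation value of IYX is 0.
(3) In the final state, XZI has expectation 0.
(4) In the final state, YIY has expectation 0.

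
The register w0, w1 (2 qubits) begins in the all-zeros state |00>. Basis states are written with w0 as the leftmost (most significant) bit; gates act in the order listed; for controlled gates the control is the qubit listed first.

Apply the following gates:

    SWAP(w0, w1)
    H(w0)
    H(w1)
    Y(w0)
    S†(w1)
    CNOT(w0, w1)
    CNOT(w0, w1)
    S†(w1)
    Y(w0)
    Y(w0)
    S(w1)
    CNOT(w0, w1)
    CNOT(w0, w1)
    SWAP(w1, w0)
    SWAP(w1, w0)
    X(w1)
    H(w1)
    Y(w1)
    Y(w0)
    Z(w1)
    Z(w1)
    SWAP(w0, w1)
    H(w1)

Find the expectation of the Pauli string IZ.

The observable IZ averages to 1. Key observation: gates 6-13 undo each other exactly, leaving only the rest of the circuit to track.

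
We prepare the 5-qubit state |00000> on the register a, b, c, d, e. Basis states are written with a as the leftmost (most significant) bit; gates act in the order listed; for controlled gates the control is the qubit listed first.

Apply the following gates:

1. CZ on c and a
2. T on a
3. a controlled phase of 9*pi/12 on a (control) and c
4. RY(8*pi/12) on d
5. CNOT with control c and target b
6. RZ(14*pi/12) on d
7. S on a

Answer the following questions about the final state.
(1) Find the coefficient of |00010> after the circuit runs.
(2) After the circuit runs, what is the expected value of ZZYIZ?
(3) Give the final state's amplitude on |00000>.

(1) |00010> carries amplitude sqrt(3)*exp(7*I*pi/12)/2 in the final state.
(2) In the final state, ZZYIZ has expectation 0.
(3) |00000> carries amplitude -exp(5*I*pi/12)/2 in the final state.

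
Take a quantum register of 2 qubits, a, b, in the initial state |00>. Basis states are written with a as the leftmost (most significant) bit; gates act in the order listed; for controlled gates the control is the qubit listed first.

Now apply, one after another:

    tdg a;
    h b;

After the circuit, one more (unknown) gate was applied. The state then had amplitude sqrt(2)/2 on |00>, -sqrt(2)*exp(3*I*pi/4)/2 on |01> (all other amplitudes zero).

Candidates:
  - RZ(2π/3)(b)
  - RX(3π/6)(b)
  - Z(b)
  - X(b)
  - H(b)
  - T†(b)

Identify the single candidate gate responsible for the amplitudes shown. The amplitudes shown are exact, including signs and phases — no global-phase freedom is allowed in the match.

The unique candidate consistent with the amplitudes is T†(b).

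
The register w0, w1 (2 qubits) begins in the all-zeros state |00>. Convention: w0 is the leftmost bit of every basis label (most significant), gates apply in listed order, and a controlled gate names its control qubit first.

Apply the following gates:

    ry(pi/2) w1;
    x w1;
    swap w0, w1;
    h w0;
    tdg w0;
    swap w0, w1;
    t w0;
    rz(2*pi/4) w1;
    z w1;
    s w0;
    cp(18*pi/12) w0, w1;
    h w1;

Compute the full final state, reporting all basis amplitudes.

The final amplitudes are -sqrt(2)*exp(3*I*pi/4)/2 on |00>, -sqrt(2)*exp(3*I*pi/4)/2 on |01>, 0 on |10>, 0 on |11>.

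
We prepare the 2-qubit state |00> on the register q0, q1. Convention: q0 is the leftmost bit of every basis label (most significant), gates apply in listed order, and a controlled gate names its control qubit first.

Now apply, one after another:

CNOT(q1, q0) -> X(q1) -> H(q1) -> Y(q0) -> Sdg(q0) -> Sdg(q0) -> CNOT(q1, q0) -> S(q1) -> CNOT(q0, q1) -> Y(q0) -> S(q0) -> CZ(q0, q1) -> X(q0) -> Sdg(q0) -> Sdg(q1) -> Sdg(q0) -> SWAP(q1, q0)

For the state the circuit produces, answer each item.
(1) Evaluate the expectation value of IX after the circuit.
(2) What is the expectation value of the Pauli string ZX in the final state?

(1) The expectation value of IX is -1.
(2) The expectation value of ZX is 1.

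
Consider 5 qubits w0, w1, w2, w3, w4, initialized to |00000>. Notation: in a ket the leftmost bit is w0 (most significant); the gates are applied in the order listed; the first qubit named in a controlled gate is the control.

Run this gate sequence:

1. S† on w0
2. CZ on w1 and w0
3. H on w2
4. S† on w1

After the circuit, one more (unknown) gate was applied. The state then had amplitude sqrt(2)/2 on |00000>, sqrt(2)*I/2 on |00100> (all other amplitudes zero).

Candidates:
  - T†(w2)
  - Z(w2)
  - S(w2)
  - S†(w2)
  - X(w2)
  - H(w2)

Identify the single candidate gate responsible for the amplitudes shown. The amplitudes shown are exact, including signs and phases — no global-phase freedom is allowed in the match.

The applied gate was S(w2).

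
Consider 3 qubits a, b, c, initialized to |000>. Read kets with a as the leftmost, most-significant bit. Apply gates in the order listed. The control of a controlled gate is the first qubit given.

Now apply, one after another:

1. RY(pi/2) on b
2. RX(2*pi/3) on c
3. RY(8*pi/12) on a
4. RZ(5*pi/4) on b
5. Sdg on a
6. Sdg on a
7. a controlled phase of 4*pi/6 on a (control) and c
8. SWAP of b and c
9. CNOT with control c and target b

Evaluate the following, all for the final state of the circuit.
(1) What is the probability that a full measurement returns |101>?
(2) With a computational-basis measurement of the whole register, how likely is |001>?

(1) Outcome |101> occurs with probability 9/32.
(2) Outcome |001> occurs with probability 3/32.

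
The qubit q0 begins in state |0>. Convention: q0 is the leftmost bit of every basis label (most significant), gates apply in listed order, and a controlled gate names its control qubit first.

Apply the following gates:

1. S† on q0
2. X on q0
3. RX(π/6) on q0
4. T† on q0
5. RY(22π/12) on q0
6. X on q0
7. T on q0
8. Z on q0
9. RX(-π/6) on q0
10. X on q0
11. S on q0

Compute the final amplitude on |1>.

The final state's coefficient on |1> equals (-sqrt(2) + sqrt(6) + 5*sqrt(2)*I + 3*sqrt(6)*I)*exp(3*I*pi/4)/16.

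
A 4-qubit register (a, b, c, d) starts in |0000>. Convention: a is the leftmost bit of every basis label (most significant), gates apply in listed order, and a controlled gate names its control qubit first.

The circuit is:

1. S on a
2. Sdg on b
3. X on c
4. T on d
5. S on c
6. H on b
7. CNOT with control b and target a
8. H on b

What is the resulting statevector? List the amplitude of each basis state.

After the circuit, the state carries amplitude I/2 on |0010>, I/2 on |0110>, I/2 on |1010>, -I/2 on |1110>, and 0 on every other basis state.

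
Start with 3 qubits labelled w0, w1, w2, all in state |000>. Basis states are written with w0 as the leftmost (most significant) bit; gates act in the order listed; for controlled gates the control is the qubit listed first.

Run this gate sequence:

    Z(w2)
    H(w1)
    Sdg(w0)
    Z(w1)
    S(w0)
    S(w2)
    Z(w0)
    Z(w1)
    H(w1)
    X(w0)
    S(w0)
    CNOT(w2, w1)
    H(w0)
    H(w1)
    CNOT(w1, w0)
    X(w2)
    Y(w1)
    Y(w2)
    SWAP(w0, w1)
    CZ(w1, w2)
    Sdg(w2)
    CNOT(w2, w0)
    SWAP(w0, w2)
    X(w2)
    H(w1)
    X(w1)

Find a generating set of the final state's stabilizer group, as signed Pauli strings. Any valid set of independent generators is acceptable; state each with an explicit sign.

One valid set of independent stabilizer generators is +IIX, +ZII, +IZI (any independent generating set of the same group is equally correct).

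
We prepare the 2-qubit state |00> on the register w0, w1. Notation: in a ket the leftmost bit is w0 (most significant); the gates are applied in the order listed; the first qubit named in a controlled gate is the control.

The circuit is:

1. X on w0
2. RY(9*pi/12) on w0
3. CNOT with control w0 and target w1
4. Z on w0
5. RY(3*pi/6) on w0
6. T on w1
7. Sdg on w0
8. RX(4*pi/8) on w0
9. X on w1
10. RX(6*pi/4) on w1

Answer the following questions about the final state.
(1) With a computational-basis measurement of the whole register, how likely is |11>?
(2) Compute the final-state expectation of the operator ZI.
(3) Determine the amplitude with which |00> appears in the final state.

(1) A full measurement returns |11> with probability sqrt(2)/8 + 1/4.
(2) The observable ZI averages to -sqrt(2)/2.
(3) The final state's coefficient on |00> equals -sqrt(4 - 2*sqrt(2))*exp(I*pi/4)/4.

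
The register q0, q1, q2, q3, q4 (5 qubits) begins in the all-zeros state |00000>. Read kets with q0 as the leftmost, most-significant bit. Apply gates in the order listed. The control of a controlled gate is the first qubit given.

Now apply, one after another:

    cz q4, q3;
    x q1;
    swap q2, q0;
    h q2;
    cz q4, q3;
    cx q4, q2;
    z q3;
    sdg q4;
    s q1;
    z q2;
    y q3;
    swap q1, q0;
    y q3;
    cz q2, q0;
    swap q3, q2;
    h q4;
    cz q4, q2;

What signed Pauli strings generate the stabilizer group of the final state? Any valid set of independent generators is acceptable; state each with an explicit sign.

The final state is stabilized by the group generated by +IIIXI, +IIIIX, -ZIIII, +IZIII, +IIZII; other independent generating sets are equally valid.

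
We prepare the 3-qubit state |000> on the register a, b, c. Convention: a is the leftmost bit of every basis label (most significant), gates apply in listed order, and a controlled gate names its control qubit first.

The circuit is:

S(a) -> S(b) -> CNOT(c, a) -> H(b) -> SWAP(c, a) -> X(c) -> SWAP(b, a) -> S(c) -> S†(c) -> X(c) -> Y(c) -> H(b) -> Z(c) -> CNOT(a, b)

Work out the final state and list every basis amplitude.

After the circuit, the state carries amplitude 0 on |000>, -I/2 on |001>, 0 on |010>, -I/2 on |011>, 0 on |100>, -I/2 on |101>, 0 on |110>, -I/2 on |111>.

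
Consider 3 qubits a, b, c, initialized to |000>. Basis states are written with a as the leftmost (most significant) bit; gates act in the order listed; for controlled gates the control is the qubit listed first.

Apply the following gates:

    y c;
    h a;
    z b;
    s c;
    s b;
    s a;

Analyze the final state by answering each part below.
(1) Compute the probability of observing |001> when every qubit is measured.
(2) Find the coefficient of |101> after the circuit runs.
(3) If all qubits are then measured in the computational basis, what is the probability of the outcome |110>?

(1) A full measurement returns |001> with probability 1/2.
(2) The final state's coefficient on |101> equals -sqrt(2)*I/2.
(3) A full measurement returns |110> with probability 0.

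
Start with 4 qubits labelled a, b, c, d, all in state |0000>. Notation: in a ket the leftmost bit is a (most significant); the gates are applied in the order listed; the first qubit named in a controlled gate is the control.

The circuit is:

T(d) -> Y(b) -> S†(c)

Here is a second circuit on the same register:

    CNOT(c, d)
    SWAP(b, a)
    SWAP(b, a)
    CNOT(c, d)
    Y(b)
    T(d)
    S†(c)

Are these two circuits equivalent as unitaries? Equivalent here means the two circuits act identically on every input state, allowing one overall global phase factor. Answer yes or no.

Yes, they are equivalent — the unitaries differ by at most a global phase.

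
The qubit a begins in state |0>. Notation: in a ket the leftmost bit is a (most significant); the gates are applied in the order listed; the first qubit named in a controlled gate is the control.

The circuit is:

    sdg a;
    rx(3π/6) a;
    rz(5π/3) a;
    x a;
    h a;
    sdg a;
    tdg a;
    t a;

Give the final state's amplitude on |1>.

The final state's coefficient on |1> equals -exp(2*I*pi/3)/2 - exp(5*I*pi/6)/2.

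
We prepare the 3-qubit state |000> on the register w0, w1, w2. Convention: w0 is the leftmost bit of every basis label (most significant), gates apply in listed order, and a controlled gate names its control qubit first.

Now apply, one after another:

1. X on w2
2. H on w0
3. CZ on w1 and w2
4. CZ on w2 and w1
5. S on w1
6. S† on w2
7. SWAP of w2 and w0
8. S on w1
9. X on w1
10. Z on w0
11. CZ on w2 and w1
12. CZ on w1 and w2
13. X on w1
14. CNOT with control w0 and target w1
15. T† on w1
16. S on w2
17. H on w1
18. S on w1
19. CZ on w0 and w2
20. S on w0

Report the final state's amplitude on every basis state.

The resulting statevector has amplitude 0 on |000>, 0 on |001>, 0 on |010>, 0 on |011>, exp(3*I*pi/4)/2 on |100>, exp(I*pi/4)/2 on |101>, exp(I*pi/4)/2 on |110>, -exp(3*I*pi/4)/2 on |111>.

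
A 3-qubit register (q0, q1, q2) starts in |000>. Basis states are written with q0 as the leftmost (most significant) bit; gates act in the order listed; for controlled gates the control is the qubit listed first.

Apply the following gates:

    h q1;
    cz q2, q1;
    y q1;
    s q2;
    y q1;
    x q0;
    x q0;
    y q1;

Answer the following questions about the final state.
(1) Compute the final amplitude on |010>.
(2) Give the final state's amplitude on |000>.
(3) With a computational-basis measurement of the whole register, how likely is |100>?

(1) The final state's coefficient on |010> equals sqrt(2)*I/2. Key observation: steps 5-8 multiply out to the identity, so the circuit reduces to the remaining gates.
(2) The amplitude on |000> is -sqrt(2)*I/2.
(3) The probability of measuring |100> is 0.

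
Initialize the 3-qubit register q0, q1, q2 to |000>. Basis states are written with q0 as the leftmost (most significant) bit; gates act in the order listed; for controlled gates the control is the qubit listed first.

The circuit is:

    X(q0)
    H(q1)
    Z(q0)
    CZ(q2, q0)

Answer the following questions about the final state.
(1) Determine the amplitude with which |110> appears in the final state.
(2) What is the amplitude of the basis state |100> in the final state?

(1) The final state's coefficient on |110> equals -sqrt(2)/2.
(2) The final state's coefficient on |100> equals -sqrt(2)/2.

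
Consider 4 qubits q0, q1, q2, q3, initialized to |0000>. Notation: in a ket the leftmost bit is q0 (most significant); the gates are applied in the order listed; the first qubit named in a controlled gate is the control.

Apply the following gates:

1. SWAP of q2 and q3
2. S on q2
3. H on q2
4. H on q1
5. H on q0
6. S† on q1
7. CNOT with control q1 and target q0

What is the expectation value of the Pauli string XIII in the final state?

In the final state, XIII has expectation 1.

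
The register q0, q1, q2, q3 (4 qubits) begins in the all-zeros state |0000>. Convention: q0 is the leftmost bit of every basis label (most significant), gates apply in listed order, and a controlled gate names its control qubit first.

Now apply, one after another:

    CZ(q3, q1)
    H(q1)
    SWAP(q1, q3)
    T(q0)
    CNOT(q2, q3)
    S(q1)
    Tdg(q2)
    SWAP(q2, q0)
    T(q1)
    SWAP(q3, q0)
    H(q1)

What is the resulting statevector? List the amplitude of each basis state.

After the circuit, the state carries amplitude 1/2 on |0000>, 1/2 on |0100>, 1/2 on |1000>, 1/2 on |1100>, and 0 on every other basis state.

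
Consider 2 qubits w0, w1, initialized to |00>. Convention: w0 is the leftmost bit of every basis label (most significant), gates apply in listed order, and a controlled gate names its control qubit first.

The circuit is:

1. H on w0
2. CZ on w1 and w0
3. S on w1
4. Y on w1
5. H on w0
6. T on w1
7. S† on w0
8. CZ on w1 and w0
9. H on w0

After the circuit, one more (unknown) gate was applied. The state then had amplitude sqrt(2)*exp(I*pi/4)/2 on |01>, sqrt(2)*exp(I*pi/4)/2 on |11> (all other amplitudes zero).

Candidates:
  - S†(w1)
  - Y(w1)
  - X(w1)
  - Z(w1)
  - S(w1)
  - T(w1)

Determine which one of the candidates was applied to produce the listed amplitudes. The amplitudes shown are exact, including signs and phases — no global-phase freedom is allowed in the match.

The applied gate was S†(w1).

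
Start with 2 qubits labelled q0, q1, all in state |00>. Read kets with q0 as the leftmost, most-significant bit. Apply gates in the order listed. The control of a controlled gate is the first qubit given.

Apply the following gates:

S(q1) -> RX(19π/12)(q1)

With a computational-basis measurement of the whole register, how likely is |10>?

Outcome |10> occurs with probability 0.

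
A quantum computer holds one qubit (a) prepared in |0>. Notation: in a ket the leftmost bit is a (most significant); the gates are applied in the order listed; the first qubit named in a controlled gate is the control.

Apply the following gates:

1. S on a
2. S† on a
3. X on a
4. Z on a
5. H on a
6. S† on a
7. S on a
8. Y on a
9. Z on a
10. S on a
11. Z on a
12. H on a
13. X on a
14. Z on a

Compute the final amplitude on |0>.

The amplitude on |0> is -1/2 - I/2.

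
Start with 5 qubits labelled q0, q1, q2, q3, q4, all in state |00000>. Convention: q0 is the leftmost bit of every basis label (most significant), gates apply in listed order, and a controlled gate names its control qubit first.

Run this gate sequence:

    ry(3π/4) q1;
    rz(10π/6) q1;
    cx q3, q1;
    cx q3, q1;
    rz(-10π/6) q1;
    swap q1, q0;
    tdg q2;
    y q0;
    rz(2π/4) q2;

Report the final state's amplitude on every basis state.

The final amplitudes are -sqrt(sqrt(2) + 2)*exp(I*pi/4)/2 on |00000>, sqrt(2 - sqrt(2))*exp(I*pi/4)/2 on |10000>, and 0 on every other basis state. Key observation: steps 2-5 multiply out to the identity, so the circuit reduces to the remaining gates.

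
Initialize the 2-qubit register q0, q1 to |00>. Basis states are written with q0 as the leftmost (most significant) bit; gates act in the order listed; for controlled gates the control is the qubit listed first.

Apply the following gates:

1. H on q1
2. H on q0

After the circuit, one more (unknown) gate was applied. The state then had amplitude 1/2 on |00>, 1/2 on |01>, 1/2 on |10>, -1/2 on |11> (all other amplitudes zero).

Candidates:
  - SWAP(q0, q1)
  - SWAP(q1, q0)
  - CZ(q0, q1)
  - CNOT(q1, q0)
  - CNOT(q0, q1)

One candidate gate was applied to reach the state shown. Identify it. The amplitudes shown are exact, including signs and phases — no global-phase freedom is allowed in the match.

The unique candidate consistent with the amplitudes is CZ(q0, q1).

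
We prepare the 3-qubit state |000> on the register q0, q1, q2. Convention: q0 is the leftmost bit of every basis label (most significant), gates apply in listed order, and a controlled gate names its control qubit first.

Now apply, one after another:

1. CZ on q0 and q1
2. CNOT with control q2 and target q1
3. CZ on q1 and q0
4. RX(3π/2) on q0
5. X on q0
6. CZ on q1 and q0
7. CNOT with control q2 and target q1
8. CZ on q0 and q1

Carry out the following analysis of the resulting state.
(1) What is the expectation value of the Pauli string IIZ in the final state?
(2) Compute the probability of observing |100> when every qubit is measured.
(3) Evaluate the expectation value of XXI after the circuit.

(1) The expectation value of IIZ is 1.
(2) A full measurement returns |100> with probability 1/2.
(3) The expectation value of XXI is 0.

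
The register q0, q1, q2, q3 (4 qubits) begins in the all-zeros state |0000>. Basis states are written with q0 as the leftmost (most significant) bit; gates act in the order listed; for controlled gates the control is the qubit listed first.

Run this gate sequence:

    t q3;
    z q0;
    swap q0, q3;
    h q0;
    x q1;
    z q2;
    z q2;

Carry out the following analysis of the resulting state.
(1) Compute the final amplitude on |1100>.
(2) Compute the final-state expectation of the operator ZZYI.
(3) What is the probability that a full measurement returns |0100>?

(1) The amplitude on |1100> is sqrt(2)/2.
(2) The observable ZZYI averages to 0.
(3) Outcome |0100> occurs with probability 1/2.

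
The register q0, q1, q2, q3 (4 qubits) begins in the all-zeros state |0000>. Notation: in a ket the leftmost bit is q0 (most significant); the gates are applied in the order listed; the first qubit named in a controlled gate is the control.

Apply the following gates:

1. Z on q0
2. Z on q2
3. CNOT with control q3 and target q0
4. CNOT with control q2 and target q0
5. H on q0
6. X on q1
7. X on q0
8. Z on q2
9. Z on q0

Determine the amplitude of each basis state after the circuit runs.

The final amplitudes are sqrt(2)/2 on |0100>, -sqrt(2)/2 on |1100>, and 0 on every other basis state.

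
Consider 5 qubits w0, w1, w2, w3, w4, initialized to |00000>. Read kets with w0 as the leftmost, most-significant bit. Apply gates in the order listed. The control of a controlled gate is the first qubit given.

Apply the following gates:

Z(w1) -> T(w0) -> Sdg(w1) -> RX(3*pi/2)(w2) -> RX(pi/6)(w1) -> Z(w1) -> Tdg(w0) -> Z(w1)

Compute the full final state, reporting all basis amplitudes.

The resulting statevector has amplitude -sqrt(3)/4 - 1/4 on |00000>, I*(-sqrt(3) - 1)/4 on |00100>, I*(-1 + sqrt(3))/4 on |01000>, 1/4 - sqrt(3)/4 on |01100>, and 0 on every other basis state.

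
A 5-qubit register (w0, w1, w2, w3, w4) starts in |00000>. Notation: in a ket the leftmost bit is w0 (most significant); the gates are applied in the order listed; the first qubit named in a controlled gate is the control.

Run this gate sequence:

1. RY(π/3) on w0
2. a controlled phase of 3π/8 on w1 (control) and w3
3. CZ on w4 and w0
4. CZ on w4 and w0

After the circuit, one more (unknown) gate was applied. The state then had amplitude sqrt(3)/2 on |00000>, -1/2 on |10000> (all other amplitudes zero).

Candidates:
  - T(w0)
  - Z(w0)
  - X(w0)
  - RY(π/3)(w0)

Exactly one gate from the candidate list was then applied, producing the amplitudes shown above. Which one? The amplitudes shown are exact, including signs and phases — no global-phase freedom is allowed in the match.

It was Z(w0) that produced the state shown.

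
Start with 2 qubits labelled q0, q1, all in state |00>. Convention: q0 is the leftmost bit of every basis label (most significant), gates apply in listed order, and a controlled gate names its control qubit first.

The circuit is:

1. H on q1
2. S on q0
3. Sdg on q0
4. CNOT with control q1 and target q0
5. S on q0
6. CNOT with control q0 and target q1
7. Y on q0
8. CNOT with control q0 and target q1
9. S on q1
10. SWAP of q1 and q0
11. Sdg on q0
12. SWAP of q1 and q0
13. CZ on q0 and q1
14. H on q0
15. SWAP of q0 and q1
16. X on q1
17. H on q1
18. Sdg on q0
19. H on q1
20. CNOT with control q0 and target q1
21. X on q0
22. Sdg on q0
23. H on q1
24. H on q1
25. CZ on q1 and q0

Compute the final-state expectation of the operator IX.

The observable IX averages to -1.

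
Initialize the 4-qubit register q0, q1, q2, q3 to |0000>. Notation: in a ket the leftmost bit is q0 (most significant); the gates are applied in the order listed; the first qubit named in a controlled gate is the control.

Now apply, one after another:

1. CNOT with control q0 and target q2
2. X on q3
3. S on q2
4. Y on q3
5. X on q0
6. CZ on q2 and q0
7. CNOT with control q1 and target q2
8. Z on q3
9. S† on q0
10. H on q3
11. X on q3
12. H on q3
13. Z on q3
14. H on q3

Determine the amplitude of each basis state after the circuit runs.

The resulting statevector has amplitude -sqrt(2)/2 on |1000>, -sqrt(2)/2 on |1001>, and 0 on every other basis state. Key observation: gates 10-13 undo each other exactly, leaving only the rest of the circuit to track.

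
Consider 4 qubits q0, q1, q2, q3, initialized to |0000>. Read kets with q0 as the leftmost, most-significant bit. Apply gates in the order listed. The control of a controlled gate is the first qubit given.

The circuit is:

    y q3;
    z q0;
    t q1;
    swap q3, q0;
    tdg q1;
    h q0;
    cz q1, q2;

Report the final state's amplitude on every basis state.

The resulting statevector has amplitude sqrt(2)*I/2 on |0000>, -sqrt(2)*I/2 on |1000>, and 0 on every other basis state.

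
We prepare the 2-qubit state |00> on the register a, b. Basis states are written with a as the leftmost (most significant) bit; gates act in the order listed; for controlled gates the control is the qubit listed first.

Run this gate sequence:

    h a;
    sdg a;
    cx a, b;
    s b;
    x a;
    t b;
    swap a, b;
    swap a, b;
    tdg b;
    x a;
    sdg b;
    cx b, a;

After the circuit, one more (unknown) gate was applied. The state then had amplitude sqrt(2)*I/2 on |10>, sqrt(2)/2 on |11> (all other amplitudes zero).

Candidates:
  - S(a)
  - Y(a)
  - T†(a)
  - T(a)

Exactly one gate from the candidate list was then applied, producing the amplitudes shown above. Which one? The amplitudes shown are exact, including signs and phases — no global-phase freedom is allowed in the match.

The applied gate was Y(a). Key observation: gates 4-11 undo each other exactly, leaving only the rest of the circuit to track.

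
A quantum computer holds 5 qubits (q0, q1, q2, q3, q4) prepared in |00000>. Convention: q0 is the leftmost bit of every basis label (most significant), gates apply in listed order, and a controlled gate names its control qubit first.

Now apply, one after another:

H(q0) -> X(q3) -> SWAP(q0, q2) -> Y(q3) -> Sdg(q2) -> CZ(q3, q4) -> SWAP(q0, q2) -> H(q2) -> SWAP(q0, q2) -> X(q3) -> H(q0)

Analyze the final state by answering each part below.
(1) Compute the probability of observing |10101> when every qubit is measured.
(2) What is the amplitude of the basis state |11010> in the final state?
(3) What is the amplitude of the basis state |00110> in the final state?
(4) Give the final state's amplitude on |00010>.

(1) A full measurement returns |10101> with probability 0.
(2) The amplitude on |11010> is 0.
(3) |00110> carries amplitude -sqrt(2)/2 in the final state.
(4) The final state's coefficient on |00010> equals -sqrt(2)*I/2.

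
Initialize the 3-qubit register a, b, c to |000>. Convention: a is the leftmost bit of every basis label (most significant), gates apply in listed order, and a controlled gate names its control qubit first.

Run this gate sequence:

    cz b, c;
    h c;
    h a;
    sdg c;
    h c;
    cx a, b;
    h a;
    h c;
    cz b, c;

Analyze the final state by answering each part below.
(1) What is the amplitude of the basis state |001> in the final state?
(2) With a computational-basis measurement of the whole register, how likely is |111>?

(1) |001> carries amplitude -sqrt(2)*I/4 in the final state.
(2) A full measurement returns |111> with probability 1/8.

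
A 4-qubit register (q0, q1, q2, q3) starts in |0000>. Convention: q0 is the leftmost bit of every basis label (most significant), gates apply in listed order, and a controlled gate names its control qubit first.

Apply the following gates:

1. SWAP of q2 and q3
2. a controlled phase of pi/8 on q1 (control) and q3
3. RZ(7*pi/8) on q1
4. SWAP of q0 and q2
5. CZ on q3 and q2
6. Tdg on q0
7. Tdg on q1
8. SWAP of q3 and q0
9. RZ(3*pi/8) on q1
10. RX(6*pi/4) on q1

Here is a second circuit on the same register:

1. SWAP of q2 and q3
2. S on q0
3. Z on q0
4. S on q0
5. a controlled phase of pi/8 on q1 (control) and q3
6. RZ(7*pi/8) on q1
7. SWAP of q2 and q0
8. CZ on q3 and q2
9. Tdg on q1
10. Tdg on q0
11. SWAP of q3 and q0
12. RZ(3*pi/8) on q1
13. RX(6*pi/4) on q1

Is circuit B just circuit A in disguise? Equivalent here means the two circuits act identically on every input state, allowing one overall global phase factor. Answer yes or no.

Yes: on every input state the two circuits agree up to one overall phase factor.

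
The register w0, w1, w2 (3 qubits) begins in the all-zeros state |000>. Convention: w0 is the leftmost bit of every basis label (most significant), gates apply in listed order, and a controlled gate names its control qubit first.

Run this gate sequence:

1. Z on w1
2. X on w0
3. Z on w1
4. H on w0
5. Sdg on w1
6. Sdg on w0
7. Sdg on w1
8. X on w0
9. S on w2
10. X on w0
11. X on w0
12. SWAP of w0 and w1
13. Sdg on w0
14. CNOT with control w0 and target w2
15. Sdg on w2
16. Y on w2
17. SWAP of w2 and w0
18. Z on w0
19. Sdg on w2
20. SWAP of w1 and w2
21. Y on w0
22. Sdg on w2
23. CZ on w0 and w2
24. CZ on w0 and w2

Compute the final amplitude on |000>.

The final state's coefficient on |000> equals -sqrt(2)*I/2.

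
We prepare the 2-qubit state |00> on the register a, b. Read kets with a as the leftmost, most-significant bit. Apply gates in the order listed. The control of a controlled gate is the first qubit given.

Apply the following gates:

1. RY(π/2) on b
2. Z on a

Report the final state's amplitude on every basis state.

After the circuit, the state carries amplitude sqrt(2)/2 on |00>, sqrt(2)/2 on |01>, 0 on |10>, 0 on |11>.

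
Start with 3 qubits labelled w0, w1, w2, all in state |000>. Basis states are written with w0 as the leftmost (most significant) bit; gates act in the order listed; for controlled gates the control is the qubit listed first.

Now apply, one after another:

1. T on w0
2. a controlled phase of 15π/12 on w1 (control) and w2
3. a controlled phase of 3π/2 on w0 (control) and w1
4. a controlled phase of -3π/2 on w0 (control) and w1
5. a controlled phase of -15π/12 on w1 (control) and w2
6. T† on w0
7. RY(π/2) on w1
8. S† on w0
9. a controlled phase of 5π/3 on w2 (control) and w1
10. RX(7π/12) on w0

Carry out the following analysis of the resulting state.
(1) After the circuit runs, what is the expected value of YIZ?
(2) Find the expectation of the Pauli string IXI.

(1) The expectation value of YIZ is -sqrt(6)/4 - sqrt(2)/4. Key observation: steps 1-6 multiply out to the identity, so the circuit reduces to the remaining gates.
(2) The expectation value of IXI is 1.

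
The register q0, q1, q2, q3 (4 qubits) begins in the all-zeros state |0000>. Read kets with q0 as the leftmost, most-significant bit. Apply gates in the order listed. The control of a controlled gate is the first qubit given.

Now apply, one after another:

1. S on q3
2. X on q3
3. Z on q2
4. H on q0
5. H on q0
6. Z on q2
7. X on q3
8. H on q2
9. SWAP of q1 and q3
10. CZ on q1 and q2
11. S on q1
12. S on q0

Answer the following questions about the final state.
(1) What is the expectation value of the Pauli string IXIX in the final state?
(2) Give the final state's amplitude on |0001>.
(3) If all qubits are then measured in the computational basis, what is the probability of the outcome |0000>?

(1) The observable IXIX averages to 0. Key observation: the block from step 2 through step 7 cancels to the identity and can be dropped.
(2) |0001> carries amplitude 0 in the final state.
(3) A full measurement returns |0000> with probability 1/2.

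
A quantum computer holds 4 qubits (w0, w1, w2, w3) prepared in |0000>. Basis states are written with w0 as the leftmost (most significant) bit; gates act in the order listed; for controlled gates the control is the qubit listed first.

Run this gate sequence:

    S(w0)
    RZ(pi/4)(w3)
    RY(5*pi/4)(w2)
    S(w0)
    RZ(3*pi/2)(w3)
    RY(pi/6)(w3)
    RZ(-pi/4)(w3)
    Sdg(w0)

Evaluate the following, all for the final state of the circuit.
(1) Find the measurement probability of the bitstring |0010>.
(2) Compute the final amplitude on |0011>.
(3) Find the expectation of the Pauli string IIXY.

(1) A full measurement returns |0010> with probability sqrt(6)/16 + sqrt(2)/8 + sqrt(3)/8 + 1/4.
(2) The amplitude on |0011> is sqrt(sqrt(2) + 2)*(-sqrt(6) + sqrt(2))/8.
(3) In the final state, IIXY has expectation 1/4.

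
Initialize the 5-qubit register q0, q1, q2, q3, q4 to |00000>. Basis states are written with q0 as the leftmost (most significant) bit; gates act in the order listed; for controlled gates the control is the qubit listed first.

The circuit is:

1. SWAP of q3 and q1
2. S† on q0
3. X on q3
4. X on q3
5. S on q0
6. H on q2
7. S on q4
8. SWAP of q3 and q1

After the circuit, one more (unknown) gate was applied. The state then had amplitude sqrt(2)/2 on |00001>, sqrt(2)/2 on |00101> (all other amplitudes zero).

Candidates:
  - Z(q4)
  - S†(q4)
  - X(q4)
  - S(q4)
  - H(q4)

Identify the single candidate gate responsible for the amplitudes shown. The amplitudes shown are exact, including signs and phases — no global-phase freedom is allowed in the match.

The unique candidate consistent with the amplitudes is X(q4). Key observation: the block from step 2 through step 5 cancels to the identity and can be dropped.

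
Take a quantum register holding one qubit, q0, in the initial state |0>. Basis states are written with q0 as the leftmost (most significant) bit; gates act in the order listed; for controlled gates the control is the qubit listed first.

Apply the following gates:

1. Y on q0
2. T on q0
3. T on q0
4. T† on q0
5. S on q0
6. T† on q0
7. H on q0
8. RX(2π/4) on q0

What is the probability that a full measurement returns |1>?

A full measurement returns |1> with probability 1/2.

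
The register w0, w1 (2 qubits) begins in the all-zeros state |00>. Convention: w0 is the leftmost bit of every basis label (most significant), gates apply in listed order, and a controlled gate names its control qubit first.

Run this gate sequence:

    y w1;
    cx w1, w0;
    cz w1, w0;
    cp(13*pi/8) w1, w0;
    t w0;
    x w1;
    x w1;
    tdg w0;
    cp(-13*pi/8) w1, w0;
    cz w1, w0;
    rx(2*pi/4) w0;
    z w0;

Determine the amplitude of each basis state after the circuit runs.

The resulting statevector has amplitude 0 on |00>, sqrt(2)/2 on |01>, 0 on |10>, -sqrt(2)*I/2 on |11>. Key observation: steps 3-10 multiply out to the identity, so the circuit reduces to the remaining gates.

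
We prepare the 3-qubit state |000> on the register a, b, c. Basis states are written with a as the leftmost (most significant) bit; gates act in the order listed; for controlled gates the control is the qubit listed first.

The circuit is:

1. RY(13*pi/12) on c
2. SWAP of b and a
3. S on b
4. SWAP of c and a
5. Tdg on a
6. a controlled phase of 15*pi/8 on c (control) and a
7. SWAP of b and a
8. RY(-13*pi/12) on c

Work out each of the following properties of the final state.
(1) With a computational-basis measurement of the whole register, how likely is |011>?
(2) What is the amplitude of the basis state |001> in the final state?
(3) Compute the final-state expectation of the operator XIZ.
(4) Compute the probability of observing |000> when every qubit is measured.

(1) The probability of measuring |011> is sqrt(3)/16 + sqrt(2)/8 + sqrt(6)/8 + 3/8.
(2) The final state's coefficient on |001> equals -sqrt(2)/8 + sqrt(6)/8.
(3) In the final state, XIZ has expectation 0.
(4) A full measurement returns |000> with probability -sqrt(6)/8 - sqrt(2)/8 + sqrt(3)/16 + 3/8.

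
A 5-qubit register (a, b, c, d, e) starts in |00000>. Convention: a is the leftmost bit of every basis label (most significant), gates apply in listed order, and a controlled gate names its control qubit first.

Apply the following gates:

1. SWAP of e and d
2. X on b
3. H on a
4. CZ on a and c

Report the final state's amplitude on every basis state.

The final amplitudes are sqrt(2)/2 on |01000>, sqrt(2)/2 on |11000>, and 0 on every other basis state.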